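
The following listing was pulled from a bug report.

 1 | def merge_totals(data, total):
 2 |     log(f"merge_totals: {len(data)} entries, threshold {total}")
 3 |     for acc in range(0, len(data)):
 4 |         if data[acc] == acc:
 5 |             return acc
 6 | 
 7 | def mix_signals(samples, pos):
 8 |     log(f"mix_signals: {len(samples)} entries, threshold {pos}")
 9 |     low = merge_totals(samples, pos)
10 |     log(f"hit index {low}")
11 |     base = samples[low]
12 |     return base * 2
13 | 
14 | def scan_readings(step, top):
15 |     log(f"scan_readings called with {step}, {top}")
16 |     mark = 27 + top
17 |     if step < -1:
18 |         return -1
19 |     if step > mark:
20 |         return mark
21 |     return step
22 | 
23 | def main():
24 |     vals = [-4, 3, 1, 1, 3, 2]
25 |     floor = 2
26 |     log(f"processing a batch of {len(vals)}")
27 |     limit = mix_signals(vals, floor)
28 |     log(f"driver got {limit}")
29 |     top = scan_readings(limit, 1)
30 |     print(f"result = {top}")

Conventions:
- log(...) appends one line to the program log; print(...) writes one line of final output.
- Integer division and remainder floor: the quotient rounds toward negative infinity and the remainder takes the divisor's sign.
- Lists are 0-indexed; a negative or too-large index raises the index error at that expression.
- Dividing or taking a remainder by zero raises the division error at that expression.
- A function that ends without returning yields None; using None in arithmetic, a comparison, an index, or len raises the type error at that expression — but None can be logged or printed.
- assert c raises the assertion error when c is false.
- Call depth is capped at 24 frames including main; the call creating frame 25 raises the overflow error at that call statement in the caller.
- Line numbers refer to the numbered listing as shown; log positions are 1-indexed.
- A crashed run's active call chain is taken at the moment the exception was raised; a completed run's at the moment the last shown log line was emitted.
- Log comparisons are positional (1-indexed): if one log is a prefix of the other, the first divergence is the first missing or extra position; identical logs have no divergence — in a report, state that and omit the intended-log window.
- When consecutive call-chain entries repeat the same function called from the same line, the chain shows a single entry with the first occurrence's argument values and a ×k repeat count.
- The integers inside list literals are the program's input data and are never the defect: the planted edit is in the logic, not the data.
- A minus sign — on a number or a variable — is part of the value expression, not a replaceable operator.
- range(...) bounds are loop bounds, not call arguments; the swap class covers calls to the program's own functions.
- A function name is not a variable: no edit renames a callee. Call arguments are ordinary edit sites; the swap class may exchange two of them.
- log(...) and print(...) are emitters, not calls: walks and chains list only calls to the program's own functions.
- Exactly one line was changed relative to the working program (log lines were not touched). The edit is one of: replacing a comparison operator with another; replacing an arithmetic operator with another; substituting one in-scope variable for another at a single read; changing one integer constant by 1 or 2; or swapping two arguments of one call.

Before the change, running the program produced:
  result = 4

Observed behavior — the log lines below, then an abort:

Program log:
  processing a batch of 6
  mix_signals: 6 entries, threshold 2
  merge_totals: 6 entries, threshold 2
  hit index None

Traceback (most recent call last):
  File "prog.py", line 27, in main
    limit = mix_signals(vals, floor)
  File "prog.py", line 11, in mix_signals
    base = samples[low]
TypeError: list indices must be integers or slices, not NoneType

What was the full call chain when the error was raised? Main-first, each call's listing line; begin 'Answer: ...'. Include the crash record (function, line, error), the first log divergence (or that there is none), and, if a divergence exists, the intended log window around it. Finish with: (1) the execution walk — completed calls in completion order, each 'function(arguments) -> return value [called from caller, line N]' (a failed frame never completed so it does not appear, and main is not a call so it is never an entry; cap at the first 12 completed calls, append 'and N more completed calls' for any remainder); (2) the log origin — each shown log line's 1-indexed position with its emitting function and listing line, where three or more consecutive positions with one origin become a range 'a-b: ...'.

Answer: main -> mix_signals (called at line 27).
The tell: Position 4 is the first bad log line: 'hit index None' should read 'hit index 5'.
Crash: mix_signals, line 11, TypeError.
First divergence: position 4 — the shown line 'hit index None' should read 'hit index 5'.
Intended log window:
  2: mix_signals: 6 entries, threshold 2
  3: merge_totals: 6 entries, threshold 2
  4: hit index 5
  5: driver got 4
Execution walk:
  merge_totals([-4, 3, 1, 1, 3, 2], 2) -> None  [called from mix_signals, line 9]
Log origins:
  1: from main, line 26
  2: from mix_signals, line 8
  3: from merge_totals, line 2
  4: from mix_signals, line 10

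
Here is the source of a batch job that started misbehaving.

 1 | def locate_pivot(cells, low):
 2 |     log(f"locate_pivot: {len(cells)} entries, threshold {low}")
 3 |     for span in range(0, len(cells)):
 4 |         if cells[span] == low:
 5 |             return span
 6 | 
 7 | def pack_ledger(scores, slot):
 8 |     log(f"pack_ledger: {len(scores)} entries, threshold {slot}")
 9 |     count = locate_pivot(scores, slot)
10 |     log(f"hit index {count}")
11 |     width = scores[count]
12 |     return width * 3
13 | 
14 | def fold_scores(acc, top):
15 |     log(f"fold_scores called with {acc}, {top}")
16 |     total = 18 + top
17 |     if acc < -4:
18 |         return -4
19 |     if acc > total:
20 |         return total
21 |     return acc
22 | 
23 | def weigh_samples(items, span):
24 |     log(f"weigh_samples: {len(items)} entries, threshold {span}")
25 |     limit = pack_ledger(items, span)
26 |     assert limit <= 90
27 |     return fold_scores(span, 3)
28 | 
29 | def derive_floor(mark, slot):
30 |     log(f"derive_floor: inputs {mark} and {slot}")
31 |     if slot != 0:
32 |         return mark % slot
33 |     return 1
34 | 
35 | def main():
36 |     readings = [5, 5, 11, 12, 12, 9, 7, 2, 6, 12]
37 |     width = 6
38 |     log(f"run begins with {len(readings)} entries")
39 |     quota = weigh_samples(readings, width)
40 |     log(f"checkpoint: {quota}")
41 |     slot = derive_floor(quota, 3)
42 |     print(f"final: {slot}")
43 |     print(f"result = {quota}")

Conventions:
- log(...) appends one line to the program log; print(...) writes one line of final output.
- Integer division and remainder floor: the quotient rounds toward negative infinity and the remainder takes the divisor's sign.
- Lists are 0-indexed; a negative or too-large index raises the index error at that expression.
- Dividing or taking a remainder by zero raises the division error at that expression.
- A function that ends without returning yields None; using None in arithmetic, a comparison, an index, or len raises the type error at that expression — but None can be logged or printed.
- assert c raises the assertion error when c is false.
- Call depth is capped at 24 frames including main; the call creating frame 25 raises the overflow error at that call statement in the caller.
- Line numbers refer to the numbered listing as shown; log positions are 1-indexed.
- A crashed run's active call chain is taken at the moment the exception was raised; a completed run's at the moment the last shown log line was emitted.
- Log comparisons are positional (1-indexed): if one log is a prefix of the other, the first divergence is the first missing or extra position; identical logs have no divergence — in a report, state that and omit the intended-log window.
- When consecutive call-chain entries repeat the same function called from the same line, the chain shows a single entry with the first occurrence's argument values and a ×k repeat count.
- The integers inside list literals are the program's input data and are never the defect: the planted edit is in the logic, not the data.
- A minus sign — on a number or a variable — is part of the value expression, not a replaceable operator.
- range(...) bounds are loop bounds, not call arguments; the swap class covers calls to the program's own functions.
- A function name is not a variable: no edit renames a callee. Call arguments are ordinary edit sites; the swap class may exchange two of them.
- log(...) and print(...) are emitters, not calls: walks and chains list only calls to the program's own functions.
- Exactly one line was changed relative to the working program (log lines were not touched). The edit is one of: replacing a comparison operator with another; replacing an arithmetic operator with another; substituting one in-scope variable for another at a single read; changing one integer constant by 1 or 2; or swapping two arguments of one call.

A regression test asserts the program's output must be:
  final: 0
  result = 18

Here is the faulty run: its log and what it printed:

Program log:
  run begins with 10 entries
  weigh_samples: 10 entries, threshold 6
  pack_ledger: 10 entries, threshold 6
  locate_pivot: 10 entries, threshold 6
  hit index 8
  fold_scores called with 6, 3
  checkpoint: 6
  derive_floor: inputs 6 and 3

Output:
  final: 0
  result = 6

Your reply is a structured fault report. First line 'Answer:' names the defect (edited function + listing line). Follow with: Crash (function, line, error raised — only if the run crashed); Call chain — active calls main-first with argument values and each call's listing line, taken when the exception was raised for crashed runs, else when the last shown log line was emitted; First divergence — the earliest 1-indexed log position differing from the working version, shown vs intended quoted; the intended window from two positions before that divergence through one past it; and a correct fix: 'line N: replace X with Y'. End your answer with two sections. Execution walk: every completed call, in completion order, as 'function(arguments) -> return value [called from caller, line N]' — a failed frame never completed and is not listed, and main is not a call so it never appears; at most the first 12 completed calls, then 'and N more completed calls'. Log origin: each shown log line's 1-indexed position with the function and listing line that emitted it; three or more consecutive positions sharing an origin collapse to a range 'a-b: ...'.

Answer: the defect is in weigh_samples at line 27.
Core observation: Everything matches until log position 6, which reads 'fold_scores called with 6, 3' in place of 'fold_scores called with 18, 3'.
Call chain: main -> derive_floor(6, 3) (called at line 41).
First divergence: position 6 — shown 'fold_scores called with 6, 3', intended 'fold_scores called with 18, 3'.
Intended log window:
  4: locate_pivot: 10 entries, threshold 6
  5: hit index 8
  6: fold_scores called with 18, 3
  7: checkpoint: 18
Execution walk:
  locate_pivot([5, 5, 11, 12, 12, 9, 7, 2, 6, 12], 6) -> 8  [called from pack_ledger, line 9]
  pack_ledger([5, 5, 11, 12, 12, 9, 7, 2, 6, 12], 6) -> 18  [called from weigh_samples, line 25]
  fold_scores(6, 3) -> 6  [called from weigh_samples, line 27]
  weigh_samples([5, 5, 11, 12, 12, 9, 7, 2, 6, 12], 6) -> 6  [called from main, line 39]
  derive_floor(6, 3) -> 0  [called from main, line 41]
Log origin:
  1 — main, line 38
  2 — weigh_samples, line 24
  3 — pack_ledger, line 8
  4 — locate_pivot, line 2
  5 — pack_ledger, line 10
  6 — fold_scores, line 15
  7 — main, line 40
  8 — derive_floor, line 30
A correct fix: line 27: replace `span` with `limit`.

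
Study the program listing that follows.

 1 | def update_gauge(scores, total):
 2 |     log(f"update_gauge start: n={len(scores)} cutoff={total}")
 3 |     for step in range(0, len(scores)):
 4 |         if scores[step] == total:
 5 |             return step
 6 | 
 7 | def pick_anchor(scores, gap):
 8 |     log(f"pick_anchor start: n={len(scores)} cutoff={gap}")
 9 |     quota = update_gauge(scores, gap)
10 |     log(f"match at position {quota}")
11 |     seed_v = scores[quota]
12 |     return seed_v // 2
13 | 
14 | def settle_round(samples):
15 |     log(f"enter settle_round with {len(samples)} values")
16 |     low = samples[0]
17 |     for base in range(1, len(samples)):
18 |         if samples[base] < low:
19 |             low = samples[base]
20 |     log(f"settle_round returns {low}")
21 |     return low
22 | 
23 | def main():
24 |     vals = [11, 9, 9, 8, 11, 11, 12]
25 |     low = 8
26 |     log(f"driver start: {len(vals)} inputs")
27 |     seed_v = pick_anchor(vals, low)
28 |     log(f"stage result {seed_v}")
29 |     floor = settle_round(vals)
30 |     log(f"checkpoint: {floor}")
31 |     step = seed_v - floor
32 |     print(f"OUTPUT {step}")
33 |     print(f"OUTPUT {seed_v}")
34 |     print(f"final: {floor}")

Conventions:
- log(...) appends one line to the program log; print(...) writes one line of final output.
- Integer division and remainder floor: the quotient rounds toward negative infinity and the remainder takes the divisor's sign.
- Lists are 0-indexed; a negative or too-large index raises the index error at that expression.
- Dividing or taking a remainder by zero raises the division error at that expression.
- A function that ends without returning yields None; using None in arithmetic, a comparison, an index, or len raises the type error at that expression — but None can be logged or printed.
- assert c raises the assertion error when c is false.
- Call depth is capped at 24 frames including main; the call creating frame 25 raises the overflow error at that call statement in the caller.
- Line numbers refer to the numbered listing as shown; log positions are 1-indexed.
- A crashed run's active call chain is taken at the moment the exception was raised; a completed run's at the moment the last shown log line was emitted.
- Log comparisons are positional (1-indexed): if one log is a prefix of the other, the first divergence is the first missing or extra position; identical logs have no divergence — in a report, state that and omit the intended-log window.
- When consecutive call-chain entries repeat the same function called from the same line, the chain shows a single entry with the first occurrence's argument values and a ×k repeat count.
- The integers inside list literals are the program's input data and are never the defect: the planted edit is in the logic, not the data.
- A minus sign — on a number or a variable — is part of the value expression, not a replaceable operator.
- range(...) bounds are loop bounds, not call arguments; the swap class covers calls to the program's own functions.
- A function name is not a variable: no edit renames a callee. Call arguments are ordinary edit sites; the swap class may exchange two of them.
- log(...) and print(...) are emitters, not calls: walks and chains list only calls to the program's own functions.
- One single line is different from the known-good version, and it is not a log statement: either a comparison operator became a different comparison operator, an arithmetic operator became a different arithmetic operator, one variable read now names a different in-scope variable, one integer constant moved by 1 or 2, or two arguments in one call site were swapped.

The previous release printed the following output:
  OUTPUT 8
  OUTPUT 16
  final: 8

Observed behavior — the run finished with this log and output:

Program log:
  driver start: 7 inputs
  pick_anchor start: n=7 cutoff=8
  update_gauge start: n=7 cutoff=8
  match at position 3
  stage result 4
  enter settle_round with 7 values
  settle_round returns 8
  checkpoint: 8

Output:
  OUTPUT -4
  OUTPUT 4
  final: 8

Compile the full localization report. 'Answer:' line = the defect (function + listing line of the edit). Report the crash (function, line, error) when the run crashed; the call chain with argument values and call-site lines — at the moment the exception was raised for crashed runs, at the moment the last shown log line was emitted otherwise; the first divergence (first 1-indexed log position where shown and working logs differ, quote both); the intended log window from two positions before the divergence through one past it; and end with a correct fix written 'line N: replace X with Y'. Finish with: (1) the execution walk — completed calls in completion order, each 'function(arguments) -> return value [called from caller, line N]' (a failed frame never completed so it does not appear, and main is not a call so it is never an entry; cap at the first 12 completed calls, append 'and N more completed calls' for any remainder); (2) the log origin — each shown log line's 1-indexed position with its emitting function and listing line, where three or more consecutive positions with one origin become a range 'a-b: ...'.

Answer: the defect is in pick_anchor at line 12.
Key fact: The log first diverges at position 5: the faulty run prints 'stage result 4' where the working version prints 'stage result 16'.
Call chain: main.
First divergence: position 5; shown 'stage result 4' vs intended 'stage result 16'.
Intended log window:
  3: update_gauge start: n=7 cutoff=8
  4: match at position 3
  5: stage result 16
  6: enter settle_round with 7 values
Execution walk:
  update_gauge([11, 9, 9, 8, 11, 11, 12], 8) -> 3  [called from pick_anchor, line 9]
  pick_anchor([11, 9, 9, 8, 11, 11, 12], 8) -> 4  [called from main, line 27]
  settle_round([11, 9, 9, 8, 11, 11, 12]) -> 8  [called from main, line 29]
Log origin:
  1: emitted by main (line 26)
  2: emitted by pick_anchor (line 8)
  3: emitted by update_gauge (line 2)
  4: emitted by pick_anchor (line 10)
  5: emitted by main (line 28)
  6: emitted by settle_round (line 15)
  7: emitted by settle_round (line 20)
  8: emitted by main (line 30)
A correct fix: line 12: replace `//` with `*`.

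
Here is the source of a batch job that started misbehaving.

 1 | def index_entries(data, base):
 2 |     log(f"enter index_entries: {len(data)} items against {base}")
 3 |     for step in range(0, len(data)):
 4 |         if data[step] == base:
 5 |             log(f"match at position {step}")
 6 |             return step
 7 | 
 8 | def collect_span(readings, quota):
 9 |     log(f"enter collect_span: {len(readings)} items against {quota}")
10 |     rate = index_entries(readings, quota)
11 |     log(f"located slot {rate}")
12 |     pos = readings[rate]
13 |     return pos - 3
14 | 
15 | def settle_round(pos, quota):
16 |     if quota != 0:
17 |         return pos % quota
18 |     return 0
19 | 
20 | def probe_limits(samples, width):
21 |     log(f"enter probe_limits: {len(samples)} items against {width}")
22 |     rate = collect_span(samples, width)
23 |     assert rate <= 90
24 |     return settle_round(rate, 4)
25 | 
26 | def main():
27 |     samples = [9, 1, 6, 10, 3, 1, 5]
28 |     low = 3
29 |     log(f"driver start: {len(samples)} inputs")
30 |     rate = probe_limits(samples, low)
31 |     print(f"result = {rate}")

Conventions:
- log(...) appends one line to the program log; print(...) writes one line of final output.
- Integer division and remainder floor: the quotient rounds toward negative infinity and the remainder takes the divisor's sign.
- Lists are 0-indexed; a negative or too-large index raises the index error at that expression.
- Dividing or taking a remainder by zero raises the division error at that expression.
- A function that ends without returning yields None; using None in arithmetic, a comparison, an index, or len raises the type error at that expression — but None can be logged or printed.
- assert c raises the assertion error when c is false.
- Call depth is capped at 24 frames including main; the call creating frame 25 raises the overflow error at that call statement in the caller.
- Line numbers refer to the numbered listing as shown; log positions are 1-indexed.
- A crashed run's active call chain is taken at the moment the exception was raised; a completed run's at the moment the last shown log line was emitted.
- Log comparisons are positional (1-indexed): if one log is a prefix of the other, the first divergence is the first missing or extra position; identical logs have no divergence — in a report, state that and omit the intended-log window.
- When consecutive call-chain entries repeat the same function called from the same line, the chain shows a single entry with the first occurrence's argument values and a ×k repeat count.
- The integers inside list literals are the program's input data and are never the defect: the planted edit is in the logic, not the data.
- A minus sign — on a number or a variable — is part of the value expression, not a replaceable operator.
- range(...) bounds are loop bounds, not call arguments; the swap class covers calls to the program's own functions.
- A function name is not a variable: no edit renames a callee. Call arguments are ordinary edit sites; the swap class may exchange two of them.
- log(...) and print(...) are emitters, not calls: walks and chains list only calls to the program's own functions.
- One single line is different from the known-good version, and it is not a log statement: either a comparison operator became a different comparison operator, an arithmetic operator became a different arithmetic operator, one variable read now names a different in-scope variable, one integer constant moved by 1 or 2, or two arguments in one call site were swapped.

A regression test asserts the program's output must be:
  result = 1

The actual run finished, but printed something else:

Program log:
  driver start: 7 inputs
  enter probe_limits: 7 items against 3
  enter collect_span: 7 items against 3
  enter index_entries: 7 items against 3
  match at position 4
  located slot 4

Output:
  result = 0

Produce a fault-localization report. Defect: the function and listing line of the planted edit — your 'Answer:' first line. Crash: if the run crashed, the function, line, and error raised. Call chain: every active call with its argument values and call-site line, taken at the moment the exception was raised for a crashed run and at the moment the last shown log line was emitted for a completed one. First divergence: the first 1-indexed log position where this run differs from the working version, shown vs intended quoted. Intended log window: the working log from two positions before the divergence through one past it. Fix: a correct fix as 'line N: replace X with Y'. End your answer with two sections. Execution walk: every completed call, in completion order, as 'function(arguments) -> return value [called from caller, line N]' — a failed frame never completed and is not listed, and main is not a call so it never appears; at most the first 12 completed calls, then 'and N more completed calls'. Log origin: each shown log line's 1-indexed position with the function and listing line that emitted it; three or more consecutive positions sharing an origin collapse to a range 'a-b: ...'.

Answer: the defect is in collect_span at line 13.
Core observation: Nothing in the log betrays the bug — only the output does.
Call chain: main -> probe_limits([9, 1, 6, 10, 3, 1, 5], 3) (called at line 30) -> collect_span([9, 1, 6, 10, 3, 1, 5], 3) (called at line 22).
First divergence: there is none — every log position agrees.
Execution walk:
  index_entries([9, 1, 6, 10, 3, 1, 5], 3) -> 4  [called from collect_span, line 10]
  collect_span([9, 1, 6, 10, 3, 1, 5], 3) -> 0  [called from probe_limits, line 22]
  settle_round(0, 4) -> 0  [called from probe_limits, line 24]
  probe_limits([9, 1, 6, 10, 3, 1, 5], 3) -> 0  [called from main, line 30]
Log origins:
  1 — main, line 29
  2 — probe_limits, line 21
  3 — collect_span, line 9
  4 — index_entries, line 2
  5 — index_entries, line 5
  6 — collect_span, line 11
A correct fix: line 13: replace `-` with `*`.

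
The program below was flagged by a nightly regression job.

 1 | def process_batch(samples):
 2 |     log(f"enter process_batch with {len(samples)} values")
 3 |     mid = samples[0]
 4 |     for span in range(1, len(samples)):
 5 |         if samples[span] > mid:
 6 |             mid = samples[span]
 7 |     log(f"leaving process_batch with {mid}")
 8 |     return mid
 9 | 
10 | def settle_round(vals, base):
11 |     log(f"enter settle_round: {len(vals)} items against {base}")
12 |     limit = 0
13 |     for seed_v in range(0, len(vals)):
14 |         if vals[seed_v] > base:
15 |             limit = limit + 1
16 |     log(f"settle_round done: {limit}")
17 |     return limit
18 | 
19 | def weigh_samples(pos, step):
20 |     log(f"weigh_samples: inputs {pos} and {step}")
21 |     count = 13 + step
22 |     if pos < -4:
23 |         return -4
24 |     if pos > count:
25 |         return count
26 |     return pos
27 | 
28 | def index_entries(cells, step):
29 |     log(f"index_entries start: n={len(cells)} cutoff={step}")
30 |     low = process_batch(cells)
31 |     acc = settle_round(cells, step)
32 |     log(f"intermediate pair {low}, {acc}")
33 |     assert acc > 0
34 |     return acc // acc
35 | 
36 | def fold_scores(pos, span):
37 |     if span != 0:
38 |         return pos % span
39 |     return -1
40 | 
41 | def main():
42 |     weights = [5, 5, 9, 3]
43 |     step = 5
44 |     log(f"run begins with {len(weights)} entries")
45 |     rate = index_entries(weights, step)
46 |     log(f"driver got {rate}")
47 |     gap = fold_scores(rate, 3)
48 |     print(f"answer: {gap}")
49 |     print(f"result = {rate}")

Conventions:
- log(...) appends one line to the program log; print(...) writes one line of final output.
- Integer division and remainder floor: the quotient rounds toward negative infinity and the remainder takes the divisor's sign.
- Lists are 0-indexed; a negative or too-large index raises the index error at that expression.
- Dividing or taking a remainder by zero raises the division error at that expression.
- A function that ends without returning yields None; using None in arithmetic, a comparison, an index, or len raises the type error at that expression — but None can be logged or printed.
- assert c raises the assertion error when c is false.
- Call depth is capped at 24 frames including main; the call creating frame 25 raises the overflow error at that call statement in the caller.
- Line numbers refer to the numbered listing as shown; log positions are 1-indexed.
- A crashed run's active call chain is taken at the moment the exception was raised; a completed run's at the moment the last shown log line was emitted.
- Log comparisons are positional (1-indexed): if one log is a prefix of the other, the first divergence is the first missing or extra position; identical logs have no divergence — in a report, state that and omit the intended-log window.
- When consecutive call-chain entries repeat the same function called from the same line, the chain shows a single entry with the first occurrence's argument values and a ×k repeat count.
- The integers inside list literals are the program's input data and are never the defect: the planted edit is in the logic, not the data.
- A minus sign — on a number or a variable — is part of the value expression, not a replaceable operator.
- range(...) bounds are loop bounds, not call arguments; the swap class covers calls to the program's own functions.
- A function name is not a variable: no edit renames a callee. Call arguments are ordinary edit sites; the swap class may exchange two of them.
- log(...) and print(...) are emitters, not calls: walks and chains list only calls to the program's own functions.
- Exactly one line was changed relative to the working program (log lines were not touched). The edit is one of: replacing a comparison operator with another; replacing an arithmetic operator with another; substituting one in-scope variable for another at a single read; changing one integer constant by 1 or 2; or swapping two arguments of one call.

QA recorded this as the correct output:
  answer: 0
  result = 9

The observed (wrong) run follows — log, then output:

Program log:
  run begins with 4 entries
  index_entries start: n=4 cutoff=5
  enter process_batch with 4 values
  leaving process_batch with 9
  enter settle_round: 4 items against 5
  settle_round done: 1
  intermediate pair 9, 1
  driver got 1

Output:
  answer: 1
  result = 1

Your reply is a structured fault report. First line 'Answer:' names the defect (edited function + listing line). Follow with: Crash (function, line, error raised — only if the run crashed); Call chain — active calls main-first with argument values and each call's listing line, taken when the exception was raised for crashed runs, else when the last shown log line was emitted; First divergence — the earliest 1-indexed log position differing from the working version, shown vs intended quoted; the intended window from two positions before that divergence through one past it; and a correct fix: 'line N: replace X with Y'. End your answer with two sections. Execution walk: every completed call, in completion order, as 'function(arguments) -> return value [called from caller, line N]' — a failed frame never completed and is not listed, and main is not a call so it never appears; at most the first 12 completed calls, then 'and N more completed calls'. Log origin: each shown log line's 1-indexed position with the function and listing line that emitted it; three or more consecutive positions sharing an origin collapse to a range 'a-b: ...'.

Answer: the defect is in index_entries at line 34.
Core observation: Position 8 is the first bad log line: 'driver got 1' should read 'driver got 9'.
Call chain: main.
First divergence: position 8 — the shown line 'driver got 1' should read 'driver got 9'.
Intended log window:
  6: settle_round done: 1
  7: intermediate pair 9, 1
  8: driver got 9
Execution walk:
  process_batch([5, 5, 9, 3]) -> 9  [called from index_entries, line 30]
  settle_round([5, 5, 9, 3], 5) -> 1  [called from index_entries, line 31]
  index_entries([5, 5, 9, 3], 5) -> 1  [called from main, line 45]
  fold_scores(1, 3) -> 1  [called from main, line 47]
Log origin:
  1: logged in main at line 44
  2: logged in index_entries at line 29
  3: logged in process_batch at line 2
  4: logged in process_batch at line 7
  5: logged in settle_round at line 11
  6: logged in settle_round at line 16
  7: logged in index_entries at line 32
  8: logged in main at line 46
A correct fix: line 34: replace `acc // acc` with `low // acc`.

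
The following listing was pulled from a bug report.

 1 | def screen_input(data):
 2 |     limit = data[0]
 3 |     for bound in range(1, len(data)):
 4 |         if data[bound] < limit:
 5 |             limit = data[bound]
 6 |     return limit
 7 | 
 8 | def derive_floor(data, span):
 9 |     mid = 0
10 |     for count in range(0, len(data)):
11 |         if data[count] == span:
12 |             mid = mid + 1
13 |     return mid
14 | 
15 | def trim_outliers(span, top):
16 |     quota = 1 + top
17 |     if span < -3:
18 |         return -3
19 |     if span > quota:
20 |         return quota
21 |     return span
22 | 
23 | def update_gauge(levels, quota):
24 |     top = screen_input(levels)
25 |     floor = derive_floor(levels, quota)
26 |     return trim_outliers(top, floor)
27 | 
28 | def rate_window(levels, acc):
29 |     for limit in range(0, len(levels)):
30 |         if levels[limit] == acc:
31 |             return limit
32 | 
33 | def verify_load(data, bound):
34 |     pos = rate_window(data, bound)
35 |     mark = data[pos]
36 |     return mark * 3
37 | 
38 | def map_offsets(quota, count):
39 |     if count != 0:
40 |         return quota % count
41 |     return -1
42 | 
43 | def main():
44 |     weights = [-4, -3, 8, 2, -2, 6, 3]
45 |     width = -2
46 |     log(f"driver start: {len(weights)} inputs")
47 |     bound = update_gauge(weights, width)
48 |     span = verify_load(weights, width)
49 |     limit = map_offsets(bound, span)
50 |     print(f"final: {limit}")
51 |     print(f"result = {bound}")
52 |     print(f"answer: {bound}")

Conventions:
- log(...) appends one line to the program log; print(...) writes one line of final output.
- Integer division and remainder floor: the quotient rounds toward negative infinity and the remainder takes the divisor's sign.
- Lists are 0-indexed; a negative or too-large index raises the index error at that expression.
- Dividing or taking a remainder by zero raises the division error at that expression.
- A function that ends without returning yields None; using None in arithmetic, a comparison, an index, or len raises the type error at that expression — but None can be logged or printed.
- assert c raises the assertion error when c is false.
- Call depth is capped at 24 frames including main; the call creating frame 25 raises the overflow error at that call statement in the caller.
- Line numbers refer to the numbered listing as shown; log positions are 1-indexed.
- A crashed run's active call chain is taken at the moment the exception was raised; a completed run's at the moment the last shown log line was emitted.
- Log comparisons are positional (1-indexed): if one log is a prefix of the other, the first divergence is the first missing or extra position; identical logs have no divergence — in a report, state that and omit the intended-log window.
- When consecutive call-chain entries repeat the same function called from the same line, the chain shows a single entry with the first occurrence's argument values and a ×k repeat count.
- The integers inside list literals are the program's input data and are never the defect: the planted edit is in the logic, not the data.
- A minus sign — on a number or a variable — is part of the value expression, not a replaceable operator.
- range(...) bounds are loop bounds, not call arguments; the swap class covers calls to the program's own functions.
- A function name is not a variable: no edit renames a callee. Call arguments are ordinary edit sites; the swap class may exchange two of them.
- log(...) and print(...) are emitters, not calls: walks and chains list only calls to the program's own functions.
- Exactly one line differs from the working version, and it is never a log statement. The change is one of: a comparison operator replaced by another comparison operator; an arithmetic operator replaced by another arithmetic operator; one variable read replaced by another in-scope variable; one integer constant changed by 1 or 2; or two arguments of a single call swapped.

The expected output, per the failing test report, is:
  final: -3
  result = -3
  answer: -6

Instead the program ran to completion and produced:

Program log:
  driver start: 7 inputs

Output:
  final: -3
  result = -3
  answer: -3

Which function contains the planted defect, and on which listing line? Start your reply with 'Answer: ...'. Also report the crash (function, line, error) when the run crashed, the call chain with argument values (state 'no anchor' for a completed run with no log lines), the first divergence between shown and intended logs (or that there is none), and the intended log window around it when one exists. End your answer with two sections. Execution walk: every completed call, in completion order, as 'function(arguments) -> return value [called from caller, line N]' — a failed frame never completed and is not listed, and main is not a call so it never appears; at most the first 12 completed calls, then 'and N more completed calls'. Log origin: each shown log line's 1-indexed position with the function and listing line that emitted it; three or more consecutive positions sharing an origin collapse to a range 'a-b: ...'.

Answer: the defect is in main at line 52.
Key observation: The logs agree in full; only the final output differs.
Call chain: main.
First divergence: there is none — every log position agrees.
Execution walk:
  screen_input([-4, -3, 8, 2, -2, 6, 3]) -> -4  [called from update_gauge, line 24]
  derive_floor([-4, -3, 8, 2, -2, 6, 3], -2) -> 1  [called from update_gauge, line 25]
  trim_outliers(-4, 1) -> -3  [called from update_gauge, line 26]
  update_gauge([-4, -3, 8, 2, -2, 6, 3], -2) -> -3  [called from main, line 47]
  rate_window([-4, -3, 8, 2, -2, 6, 3], -2) -> 4  [called from verify_load, line 34]
  verify_load([-4, -3, 8, 2, -2, 6, 3], -2) -> -6  [called from main, line 48]
  map_offsets(-3, -6) -> -3  [called from main, line 49]
Origin of each log line:
  1: logged in main at line 46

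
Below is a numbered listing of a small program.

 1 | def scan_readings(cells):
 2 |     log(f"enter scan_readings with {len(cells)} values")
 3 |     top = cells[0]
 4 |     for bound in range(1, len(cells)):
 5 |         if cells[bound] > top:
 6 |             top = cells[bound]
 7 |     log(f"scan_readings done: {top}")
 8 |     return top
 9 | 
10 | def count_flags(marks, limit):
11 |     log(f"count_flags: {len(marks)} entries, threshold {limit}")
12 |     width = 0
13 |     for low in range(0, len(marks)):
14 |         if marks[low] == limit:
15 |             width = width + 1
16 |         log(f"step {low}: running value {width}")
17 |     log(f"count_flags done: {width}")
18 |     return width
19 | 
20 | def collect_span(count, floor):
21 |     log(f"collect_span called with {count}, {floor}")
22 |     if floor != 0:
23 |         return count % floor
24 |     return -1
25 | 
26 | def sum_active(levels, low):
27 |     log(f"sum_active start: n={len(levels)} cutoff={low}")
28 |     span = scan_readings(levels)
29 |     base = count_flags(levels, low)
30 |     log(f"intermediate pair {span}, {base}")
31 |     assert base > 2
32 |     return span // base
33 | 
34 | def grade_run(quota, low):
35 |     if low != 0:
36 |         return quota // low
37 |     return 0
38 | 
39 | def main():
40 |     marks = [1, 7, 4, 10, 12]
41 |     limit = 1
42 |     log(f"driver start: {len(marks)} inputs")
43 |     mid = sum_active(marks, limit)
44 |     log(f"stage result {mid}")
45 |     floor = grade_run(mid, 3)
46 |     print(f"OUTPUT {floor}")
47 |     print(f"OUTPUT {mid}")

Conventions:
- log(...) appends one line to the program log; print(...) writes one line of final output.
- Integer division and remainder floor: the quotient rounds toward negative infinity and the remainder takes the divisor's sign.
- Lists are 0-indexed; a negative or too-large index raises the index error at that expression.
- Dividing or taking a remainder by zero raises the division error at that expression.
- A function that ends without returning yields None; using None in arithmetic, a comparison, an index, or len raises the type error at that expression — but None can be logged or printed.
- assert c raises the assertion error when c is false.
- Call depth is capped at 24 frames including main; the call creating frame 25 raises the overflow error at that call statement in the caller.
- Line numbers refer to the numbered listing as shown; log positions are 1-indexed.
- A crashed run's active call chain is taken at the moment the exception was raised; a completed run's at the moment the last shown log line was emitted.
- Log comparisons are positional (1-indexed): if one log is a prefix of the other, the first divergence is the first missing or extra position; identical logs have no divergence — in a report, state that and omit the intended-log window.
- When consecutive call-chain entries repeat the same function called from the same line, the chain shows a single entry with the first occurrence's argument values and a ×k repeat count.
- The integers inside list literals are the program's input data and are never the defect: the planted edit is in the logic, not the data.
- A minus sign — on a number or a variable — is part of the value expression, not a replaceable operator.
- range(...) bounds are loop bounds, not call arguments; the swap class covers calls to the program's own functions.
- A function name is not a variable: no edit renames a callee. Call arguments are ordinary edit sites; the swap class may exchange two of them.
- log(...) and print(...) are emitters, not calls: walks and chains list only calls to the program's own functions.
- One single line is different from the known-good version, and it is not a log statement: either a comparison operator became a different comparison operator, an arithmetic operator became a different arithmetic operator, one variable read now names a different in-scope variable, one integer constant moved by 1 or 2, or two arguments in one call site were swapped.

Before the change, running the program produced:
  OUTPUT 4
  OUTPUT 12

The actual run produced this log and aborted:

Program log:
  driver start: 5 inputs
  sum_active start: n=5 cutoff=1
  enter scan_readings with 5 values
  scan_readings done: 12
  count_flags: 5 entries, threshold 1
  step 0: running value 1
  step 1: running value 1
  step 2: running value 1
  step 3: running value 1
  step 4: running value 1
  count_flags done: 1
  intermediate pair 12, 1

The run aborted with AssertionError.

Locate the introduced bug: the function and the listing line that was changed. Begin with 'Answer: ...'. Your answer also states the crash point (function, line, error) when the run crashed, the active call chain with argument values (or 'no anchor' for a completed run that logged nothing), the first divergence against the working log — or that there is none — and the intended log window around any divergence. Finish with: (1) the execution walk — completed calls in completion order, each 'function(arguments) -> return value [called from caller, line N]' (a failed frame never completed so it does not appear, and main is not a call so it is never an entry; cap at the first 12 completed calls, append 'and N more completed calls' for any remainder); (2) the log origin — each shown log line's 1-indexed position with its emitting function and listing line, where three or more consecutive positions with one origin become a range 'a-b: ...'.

Answer: the defect is in sum_active at line 31.
Key fact: The shown log is a 12-line prefix of the intended one, whose next entry is 'stage result 12'.
Crash: sum_active, line 31, AssertionError.
Call chain: main -> sum_active([1, 7, 4, 10, 12], 1) (called at line 43).
First divergence: position 13 — after 12 matching lines the faulty run goes silent; intended next line 'stage result 12'.
Intended log window:
  11: count_flags done: 1
  12: intermediate pair 12, 1
  13: stage result 12
Execution walk:
  scan_readings([1, 7, 4, 10, 12]) -> 12  [called from sum_active, line 28]
  count_flags([1, 7, 4, 10, 12], 1) -> 1  [called from sum_active, line 29]
Log line origins:
  1: logged in main at line 42
  2: logged in sum_active at line 27
  3: logged in scan_readings at line 2
  4: logged in scan_readings at line 7
  5: logged in count_flags at line 11
  6-10: logged in count_flags at line 16
  11: logged in count_flags at line 17
  12: logged in sum_active at line 30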